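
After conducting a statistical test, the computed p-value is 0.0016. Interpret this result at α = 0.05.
Since p = 0.0016 < α = 0.05, reject H₀.
There is sufficient evidence to reject the null hypothesis; the result is statistically significant at the 0.05 level.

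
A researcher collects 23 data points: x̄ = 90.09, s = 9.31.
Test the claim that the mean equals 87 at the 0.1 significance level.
One-sample t-test:
H₀: μ = 87
H₁: μ ≠ 87
df = n - 1 = 22
t = (x̄ - μ₀) / (s/√n) = (90.09 - 87) / (9.31/√23) = 1.592
p-value = 0.1257

Since p-value > α = 0.1, we fail to reject H₀.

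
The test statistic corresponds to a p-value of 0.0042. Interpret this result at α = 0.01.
Since p = 0.0042 < α = 0.01, reject H₀.
There is sufficient evidence to reject the null hypothesis; the result is statistically significant at the 0.01 level.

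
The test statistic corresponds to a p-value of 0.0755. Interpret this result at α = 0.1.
Since p = 0.0755 < α = 0.1, reject H₀.
There is sufficient evidence to reject the null hypothesis; the result is statistically significant at the 0.1 level.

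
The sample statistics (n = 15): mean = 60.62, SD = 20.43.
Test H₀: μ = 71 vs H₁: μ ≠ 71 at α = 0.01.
One-sample t-test:
H₀: μ = 71
H₁: μ ≠ 71
df = n - 1 = 14
t = (x̄ - μ₀) / (s/√n) = (60.62 - 71) / (20.43/√15) = -1.968
p-value = 0.0692

Since p-value > α = 0.01, we fail to reject H₀.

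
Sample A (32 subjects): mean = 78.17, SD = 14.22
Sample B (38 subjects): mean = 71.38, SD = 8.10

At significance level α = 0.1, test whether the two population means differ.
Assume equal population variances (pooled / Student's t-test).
Student's two-sample t-test (equal variances):
H₀: μ₁ = μ₂
H₁: μ₁ ≠ μ₂
df = n₁ + n₂ - 2 = 68
Pooled variance s_p² = [(n₁-1)s₁² + (n₂-1)s₂²] / (n₁ + n₂ - 2) = [(31)(14.22²) + (37)(8.10²)] / 68 = 127.8828
SE = √(s_p²(1/n₁ + 1/n₂)) = √(127.8828 × (1/32 + 1/38)) = 2.7132
t = (x̄₁ - x̄₂) / SE = (78.17 - 71.38) / 2.7132 = 6.79 / 2.7132 = 2.503
p-value = 0.0147

Since p-value < α = 0.1, we reject H₀.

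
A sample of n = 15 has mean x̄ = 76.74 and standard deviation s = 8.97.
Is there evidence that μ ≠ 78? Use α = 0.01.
One-sample t-test:
H₀: μ = 78
H₁: μ ≠ 78
df = n - 1 = 14
t = (x̄ - μ₀) / (s/√n) = (76.74 - 78) / (8.97/√15) = -0.544
p-value = 0.5950

Since p-value > α = 0.01, we fail to reject H₀.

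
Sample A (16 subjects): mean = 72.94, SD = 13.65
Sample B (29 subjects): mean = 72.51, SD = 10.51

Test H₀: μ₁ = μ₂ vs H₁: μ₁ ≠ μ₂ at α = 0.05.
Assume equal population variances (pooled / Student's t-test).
Student's two-sample t-test (equal variances):
H₀: μ₁ = μ₂
H₁: μ₁ ≠ μ₂
df = n₁ + n₂ - 2 = 43
Pooled variance s_p² = [(n₁-1)s₁² + (n₂-1)s₂²] / (n₁ + n₂ - 2) = [(15)(13.65²) + (28)(10.51²)] / 43 = 136.9237
SE = √(s_p²(1/n₁ + 1/n₂)) = √(136.9237 × (1/16 + 1/29)) = 3.6441
t = (x̄₁ - x̄₂) / SE = (72.94 - 72.51) / 3.6441 = 0.43 / 3.6441 = 0.118
p-value = 0.9066

Since p-value > α = 0.05, we fail to reject H₀.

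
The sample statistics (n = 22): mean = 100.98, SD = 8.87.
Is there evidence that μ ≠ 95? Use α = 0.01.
One-sample t-test:
H₀: μ = 95
H₁: μ ≠ 95
df = n - 1 = 21
t = (x̄ - μ₀) / (s/√n) = (100.98 - 95) / (8.87/√22) = 3.162
p-value = 0.0047

Since p-value < α = 0.01, we reject H₀.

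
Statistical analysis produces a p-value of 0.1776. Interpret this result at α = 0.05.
Since p = 0.1776 > α = 0.05, fail to reject H₀.
There is insufficient evidence to reject the null hypothesis; the result is not statistically significant at the 0.05 level.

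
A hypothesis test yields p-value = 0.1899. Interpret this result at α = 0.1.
Since p = 0.1899 > α = 0.1, fail to reject H₀.
There is insufficient evidence to reject the null hypothesis; the result is not statistically significant at the 0.1 level.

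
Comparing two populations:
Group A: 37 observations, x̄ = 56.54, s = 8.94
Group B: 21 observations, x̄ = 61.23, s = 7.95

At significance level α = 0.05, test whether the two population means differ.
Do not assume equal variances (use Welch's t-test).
Welch's two-sample t-test:
H₀: μ₁ = μ₂
H₁: μ₁ ≠ μ₂
s₁²/n₁ = 8.94²/37 = 2.1601,  s₂²/n₂ = 7.95²/21 = 3.0096
SE = √(s₁²/n₁ + s₂²/n₂) = √(2.1601 + 3.0096) = 2.2737
df (Welch-Satterthwaite) = (s₁²/n₁ + s₂²/n₂)² / [(s₁²/n₁)²/(n₁-1) + (s₂²/n₂)²/(n₂-1)] ≈ 45.88
t = (x̄₁ - x̄₂) / SE = (56.54 - 61.23) / 2.2737 = -4.69 / 2.2737 = -2.063
p-value = 0.0448

Since p-value < α = 0.05, we reject H₀.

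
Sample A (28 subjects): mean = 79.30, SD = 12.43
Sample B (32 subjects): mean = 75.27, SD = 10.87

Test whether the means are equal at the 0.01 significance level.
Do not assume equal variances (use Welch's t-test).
Welch's two-sample t-test:
H₀: μ₁ = μ₂
H₁: μ₁ ≠ μ₂
s₁²/n₁ = 12.43²/28 = 5.5180,  s₂²/n₂ = 10.87²/32 = 3.6924
SE = √(s₁²/n₁ + s₂²/n₂) = √(5.5180 + 3.6924) = 3.0349
df (Welch-Satterthwaite) = (s₁²/n₁ + s₂²/n₂)² / [(s₁²/n₁)²/(n₁-1) + (s₂²/n₂)²/(n₂-1)] ≈ 54.12
t = (x̄₁ - x̄₂) / SE = (79.30 - 75.27) / 3.0349 = 4.03 / 3.0349 = 1.328
p-value = 0.1898

Since p-value > α = 0.01, we fail to reject H₀.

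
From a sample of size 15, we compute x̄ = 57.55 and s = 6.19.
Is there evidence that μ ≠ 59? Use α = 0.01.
One-sample t-test:
H₀: μ = 59
H₁: μ ≠ 59
df = n - 1 = 14
t = (x̄ - μ₀) / (s/√n) = (57.55 - 59) / (6.19/√15) = -0.907
p-value = 0.3796

Since p-value > α = 0.01, we fail to reject H₀.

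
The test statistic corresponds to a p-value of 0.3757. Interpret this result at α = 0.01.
Since p = 0.3757 > α = 0.01, fail to reject H₀.
There is insufficient evidence to reject the null hypothesis; the result is not statistically significant at the 0.01 level.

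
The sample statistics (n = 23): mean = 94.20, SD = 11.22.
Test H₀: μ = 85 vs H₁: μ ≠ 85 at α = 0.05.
One-sample t-test:
H₀: μ = 85
H₁: μ ≠ 85
df = n - 1 = 22
t = (x̄ - μ₀) / (s/√n) = (94.20 - 85) / (11.22/√23) = 3.932
p-value = 0.0007

Since p-value < α = 0.05, we reject H₀.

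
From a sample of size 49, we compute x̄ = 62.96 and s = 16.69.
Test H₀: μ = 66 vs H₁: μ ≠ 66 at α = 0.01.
One-sample t-test:
H₀: μ = 66
H₁: μ ≠ 66
df = n - 1 = 48
t = (x̄ - μ₀) / (s/√n) = (62.96 - 66) / (16.69/√49) = -1.275
p-value = 0.2084

Since p-value > α = 0.01, we fail to reject H₀.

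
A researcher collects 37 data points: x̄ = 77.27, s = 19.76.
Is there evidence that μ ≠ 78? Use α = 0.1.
One-sample t-test:
H₀: μ = 78
H₁: μ ≠ 78
df = n - 1 = 36
t = (x̄ - μ₀) / (s/√n) = (77.27 - 78) / (19.76/√37) = -0.225
p-value = 0.8235

Since p-value > α = 0.1, we fail to reject H₀.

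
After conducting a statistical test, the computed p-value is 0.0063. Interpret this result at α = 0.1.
Since p = 0.0063 < α = 0.1, reject H₀.
There is sufficient evidence to reject the null hypothesis; the result is statistically significant at the 0.1 level.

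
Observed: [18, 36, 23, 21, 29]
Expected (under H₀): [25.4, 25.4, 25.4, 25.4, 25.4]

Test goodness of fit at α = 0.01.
Chi-square goodness of fit test:
H₀: observed counts match expected distribution
H₁: observed counts differ from expected distribution
df = k - 1 = 4
χ² = Σ(O - E)²/E
   = (18 - 25.4)²/25.4 + (36 - 25.4)²/25.4 + (23 - 25.4)²/25.4 + (21 - 25.4)²/25.4 + (29 - 25.4)²/25.4
   = 2.156 + 4.424 + 0.227 + 0.762 + 0.510
   = 8.08
p-value = 0.0887

Since p-value > α = 0.01, we fail to reject H₀.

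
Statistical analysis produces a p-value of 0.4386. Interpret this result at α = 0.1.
Since p = 0.4386 > α = 0.1, fail to reject H₀.
There is insufficient evidence to reject the null hypothesis; the result is not statistically significant at the 0.1 level.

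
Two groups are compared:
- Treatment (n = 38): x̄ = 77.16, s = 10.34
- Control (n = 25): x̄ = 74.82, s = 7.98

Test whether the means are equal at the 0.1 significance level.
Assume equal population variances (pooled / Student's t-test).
Student's two-sample t-test (equal variances):
H₀: μ₁ = μ₂
H₁: μ₁ ≠ μ₂
df = n₁ + n₂ - 2 = 61
Pooled variance s_p² = [(n₁-1)s₁² + (n₂-1)s₂²] / (n₁ + n₂ - 2) = [(37)(10.34²) + (24)(7.98²)] / 61 = 89.9050
SE = √(s_p²(1/n₁ + 1/n₂)) = √(89.9050 × (1/38 + 1/25)) = 2.4417
t = (x̄₁ - x̄₂) / SE = (77.16 - 74.82) / 2.4417 = 2.34 / 2.4417 = 0.958
p-value = 0.3417

Since p-value > α = 0.1, we fail to reject H₀.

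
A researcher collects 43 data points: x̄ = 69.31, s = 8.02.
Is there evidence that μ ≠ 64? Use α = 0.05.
One-sample t-test:
H₀: μ = 64
H₁: μ ≠ 64
df = n - 1 = 42
t = (x̄ - μ₀) / (s/√n) = (69.31 - 64) / (8.02/√43) = 4.342
p-value = 0.0001

Since p-value < α = 0.05, we reject H₀.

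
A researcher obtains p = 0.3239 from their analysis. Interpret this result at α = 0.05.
Since p = 0.3239 > α = 0.05, fail to reject H₀.
There is insufficient evidence to reject the null hypothesis; the result is not statistically significant at the 0.05 level.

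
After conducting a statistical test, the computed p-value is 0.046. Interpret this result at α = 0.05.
Since p = 0.046 < α = 0.05, reject H₀.
There is sufficient evidence to reject the null hypothesis; the result is statistically significant at the 0.05 level.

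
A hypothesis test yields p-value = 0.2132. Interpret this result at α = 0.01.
Since p = 0.2132 > α = 0.01, fail to reject H₀.
There is insufficient evidence to reject the null hypothesis; the result is not statistically significant at the 0.01 level.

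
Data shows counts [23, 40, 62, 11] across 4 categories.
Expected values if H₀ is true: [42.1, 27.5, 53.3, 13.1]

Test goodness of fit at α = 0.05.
Chi-square goodness of fit test:
H₀: observed counts match expected distribution
H₁: observed counts differ from expected distribution
df = k - 1 = 3
χ² = Σ(O - E)²/E
   = (23 - 42.1)²/42.1 + (40 - 27.5)²/27.5 + (62 - 53.3)²/53.3 + (11 - 13.1)²/13.1
   = 8.665 + 5.682 + 1.420 + 0.337
   = 16.10
p-value = 0.0011

Since p-value < α = 0.05, we reject H₀.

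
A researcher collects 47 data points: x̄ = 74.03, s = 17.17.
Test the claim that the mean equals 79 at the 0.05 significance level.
One-sample t-test:
H₀: μ = 79
H₁: μ ≠ 79
df = n - 1 = 46
t = (x̄ - μ₀) / (s/√n) = (74.03 - 79) / (17.17/√47) = -1.984
p-value = 0.0532

Since p-value > α = 0.05, we fail to reject H₀.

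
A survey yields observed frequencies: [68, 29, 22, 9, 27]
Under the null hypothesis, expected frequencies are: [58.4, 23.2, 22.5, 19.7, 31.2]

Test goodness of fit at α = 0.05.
Chi-square goodness of fit test:
H₀: observed counts match expected distribution
H₁: observed counts differ from expected distribution
df = k - 1 = 4
χ² = Σ(O - E)²/E
   = (68 - 58.4)²/58.4 + (29 - 23.2)²/23.2 + (22 - 22.5)²/22.5 + (9 - 19.7)²/19.7 + (27 - 31.2)²/31.2
   = 1.578 + 1.450 + 0.011 + 5.812 + 0.565
   = 9.42
p-value = 0.0515

Since p-value > α = 0.05, we fail to reject H₀.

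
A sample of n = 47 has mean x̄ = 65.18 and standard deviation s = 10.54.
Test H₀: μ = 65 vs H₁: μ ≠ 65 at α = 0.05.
One-sample t-test:
H₀: μ = 65
H₁: μ ≠ 65
df = n - 1 = 46
t = (x̄ - μ₀) / (s/√n) = (65.18 - 65) / (10.54/√47) = 0.117
p-value = 0.9073

Since p-value > α = 0.05, we fail to reject H₀.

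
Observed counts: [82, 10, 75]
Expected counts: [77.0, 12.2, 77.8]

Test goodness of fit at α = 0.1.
Chi-square goodness of fit test:
H₀: observed counts match expected distribution
H₁: observed counts differ from expected distribution
df = k - 1 = 2
χ² = Σ(O - E)²/E
   = (82 - 77.0)²/77.0 + (10 - 12.2)²/12.2 + (75 - 77.8)²/77.8
   = 0.325 + 0.397 + 0.101
   = 0.82
p-value = 0.6629

Since p-value > α = 0.1, we fail to reject H₀.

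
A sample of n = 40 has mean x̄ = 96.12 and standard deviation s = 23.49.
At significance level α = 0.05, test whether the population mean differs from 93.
One-sample t-test:
H₀: μ = 93
H₁: μ ≠ 93
df = n - 1 = 39
t = (x̄ - μ₀) / (s/√n) = (96.12 - 93) / (23.49/√40) = 0.840
p-value = 0.4060

Since p-value > α = 0.05, we fail to reject H₀.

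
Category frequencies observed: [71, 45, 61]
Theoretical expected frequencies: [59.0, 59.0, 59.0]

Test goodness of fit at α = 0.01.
Chi-square goodness of fit test:
H₀: observed counts match expected distribution
H₁: observed counts differ from expected distribution
df = k - 1 = 2
χ² = Σ(O - E)²/E
   = (71 - 59.0)²/59.0 + (45 - 59.0)²/59.0 + (61 - 59.0)²/59.0
   = 2.441 + 3.322 + 0.068
   = 5.83
p-value = 0.0542

Since p-value > α = 0.01, we fail to reject H₀.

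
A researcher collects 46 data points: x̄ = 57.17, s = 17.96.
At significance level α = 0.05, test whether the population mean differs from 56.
One-sample t-test:
H₀: μ = 56
H₁: μ ≠ 56
df = n - 1 = 45
t = (x̄ - μ₀) / (s/√n) = (57.17 - 56) / (17.96/√46) = 0.442
p-value = 0.6607

Since p-value > α = 0.05, we fail to reject H₀.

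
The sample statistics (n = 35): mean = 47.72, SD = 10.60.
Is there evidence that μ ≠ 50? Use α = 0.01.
One-sample t-test:
H₀: μ = 50
H₁: μ ≠ 50
df = n - 1 = 34
t = (x̄ - μ₀) / (s/√n) = (47.72 - 50) / (10.60/√35) = -1.273
p-value = 0.2118

Since p-value > α = 0.01, we fail to reject H₀.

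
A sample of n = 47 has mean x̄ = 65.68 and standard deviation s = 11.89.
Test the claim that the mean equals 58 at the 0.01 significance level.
One-sample t-test:
H₀: μ = 58
H₁: μ ≠ 58
df = n - 1 = 46
t = (x̄ - μ₀) / (s/√n) = (65.68 - 58) / (11.89/√47) = 4.428
p-value = 0.0001

Since p-value < α = 0.01, we reject H₀.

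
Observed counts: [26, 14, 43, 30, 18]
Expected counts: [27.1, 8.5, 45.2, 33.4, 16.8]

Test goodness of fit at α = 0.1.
Chi-square goodness of fit test:
H₀: observed counts match expected distribution
H₁: observed counts differ from expected distribution
df = k - 1 = 4
χ² = Σ(O - E)²/E
   = (26 - 27.1)²/27.1 + (14 - 8.5)²/8.5 + (43 - 45.2)²/45.2 + (30 - 33.4)²/33.4 + (18 - 16.8)²/16.8
   = 0.045 + 3.559 + 0.107 + 0.346 + 0.086
   = 4.14
p-value = 0.3871

Since p-value > α = 0.1, we fail to reject H₀.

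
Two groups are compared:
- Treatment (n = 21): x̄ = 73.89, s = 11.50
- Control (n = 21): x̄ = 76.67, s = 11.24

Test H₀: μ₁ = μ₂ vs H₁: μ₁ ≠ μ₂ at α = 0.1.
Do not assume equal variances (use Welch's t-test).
Welch's two-sample t-test:
H₀: μ₁ = μ₂
H₁: μ₁ ≠ μ₂
s₁²/n₁ = 11.50²/21 = 6.2976,  s₂²/n₂ = 11.24²/21 = 6.0161
SE = √(s₁²/n₁ + s₂²/n₂) = √(6.2976 + 6.0161) = 3.5091
df (Welch-Satterthwaite) = (s₁²/n₁ + s₂²/n₂)² / [(s₁²/n₁)²/(n₁-1) + (s₂²/n₂)²/(n₂-1)] ≈ 39.98
t = (x̄₁ - x̄₂) / SE = (73.89 - 76.67) / 3.5091 = -2.78 / 3.5091 = -0.792
p-value = 0.4329

Since p-value > α = 0.1, we fail to reject H₀.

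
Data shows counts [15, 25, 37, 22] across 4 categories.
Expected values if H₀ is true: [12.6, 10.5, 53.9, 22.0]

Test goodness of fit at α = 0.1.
Chi-square goodness of fit test:
H₀: observed counts match expected distribution
H₁: observed counts differ from expected distribution
df = k - 1 = 3
χ² = Σ(O - E)²/E
   = (15 - 12.6)²/12.6 + (25 - 10.5)²/10.5 + (37 - 53.9)²/53.9 + (22 - 22.0)²/22.0
   = 0.457 + 20.024 + 5.299 + 0.000
   = 25.78
p-value < 0.0001

Since p-value < α = 0.1, we reject H₀.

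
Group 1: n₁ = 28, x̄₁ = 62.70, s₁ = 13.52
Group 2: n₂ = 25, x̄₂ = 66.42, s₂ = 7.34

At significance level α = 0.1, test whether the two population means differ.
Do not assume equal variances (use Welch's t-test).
Welch's two-sample t-test:
H₀: μ₁ = μ₂
H₁: μ₁ ≠ μ₂
s₁²/n₁ = 13.52²/28 = 6.5282,  s₂²/n₂ = 7.34²/25 = 2.1550
SE = √(s₁²/n₁ + s₂²/n₂) = √(6.5282 + 2.1550) = 2.9467
df (Welch-Satterthwaite) = (s₁²/n₁ + s₂²/n₂)² / [(s₁²/n₁)²/(n₁-1) + (s₂²/n₂)²/(n₂-1)] ≈ 42.55
t = (x̄₁ - x̄₂) / SE = (62.70 - 66.42) / 2.9467 = -3.72 / 2.9467 = -1.262
p-value = 0.2137

Since p-value > α = 0.1, we fail to reject H₀.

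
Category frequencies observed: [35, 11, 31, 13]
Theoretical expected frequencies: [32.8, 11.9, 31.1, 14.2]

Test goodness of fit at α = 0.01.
Chi-square goodness of fit test:
H₀: observed counts match expected distribution
H₁: observed counts differ from expected distribution
df = k - 1 = 3
χ² = Σ(O - E)²/E
   = (35 - 32.8)²/32.8 + (11 - 11.9)²/11.9 + (31 - 31.1)²/31.1 + (13 - 14.2)²/14.2
   = 0.148 + 0.068 + 0.000 + 0.101
   = 0.32
p-value = 0.9567

Since p-value > α = 0.01, we fail to reject H₀.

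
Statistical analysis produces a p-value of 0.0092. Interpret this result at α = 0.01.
Since p = 0.0092 < α = 0.01, reject H₀.
There is sufficient evidence to reject the null hypothesis; the result is statistically significant at the 0.01 level.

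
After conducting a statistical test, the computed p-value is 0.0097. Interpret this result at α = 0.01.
Since p = 0.0097 < α = 0.01, reject H₀.
There is sufficient evidence to reject the null hypothesis; the result is statistically significant at the 0.01 level.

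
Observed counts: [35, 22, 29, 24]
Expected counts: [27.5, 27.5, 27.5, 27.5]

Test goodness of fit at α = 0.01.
Chi-square goodness of fit test:
H₀: observed counts match expected distribution
H₁: observed counts differ from expected distribution
df = k - 1 = 3
χ² = Σ(O - E)²/E
   = (35 - 27.5)²/27.5 + (22 - 27.5)²/27.5 + (29 - 27.5)²/27.5 + (24 - 27.5)²/27.5
   = 2.045 + 1.100 + 0.082 + 0.445
   = 3.67
p-value = 0.2990

Since p-value > α = 0.01, we fail to reject H₀.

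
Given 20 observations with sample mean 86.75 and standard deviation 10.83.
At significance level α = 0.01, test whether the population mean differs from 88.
One-sample t-test:
H₀: μ = 88
H₁: μ ≠ 88
df = n - 1 = 19
t = (x̄ - μ₀) / (s/√n) = (86.75 - 88) / (10.83/√20) = -0.516
p-value = 0.6117

Since p-value > α = 0.01, we fail to reject H₀.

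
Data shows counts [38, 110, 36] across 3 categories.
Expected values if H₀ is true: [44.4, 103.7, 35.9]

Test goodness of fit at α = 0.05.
Chi-square goodness of fit test:
H₀: observed counts match expected distribution
H₁: observed counts differ from expected distribution
df = k - 1 = 2
χ² = Σ(O - E)²/E
   = (38 - 44.4)²/44.4 + (110 - 103.7)²/103.7 + (36 - 35.9)²/35.9
   = 0.923 + 0.383 + 0.000
   = 1.31
p-value = 0.5206

Since p-value > α = 0.05, we fail to reject H₀.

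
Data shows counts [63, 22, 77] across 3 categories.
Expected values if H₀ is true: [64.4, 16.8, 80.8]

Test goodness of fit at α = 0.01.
Chi-square goodness of fit test:
H₀: observed counts match expected distribution
H₁: observed counts differ from expected distribution
df = k - 1 = 2
χ² = Σ(O - E)²/E
   = (63 - 64.4)²/64.4 + (22 - 16.8)²/16.8 + (77 - 80.8)²/80.8
   = 0.030 + 1.610 + 0.179
   = 1.82
p-value = 0.4028

Since p-value > α = 0.01, we fail to reject H₀.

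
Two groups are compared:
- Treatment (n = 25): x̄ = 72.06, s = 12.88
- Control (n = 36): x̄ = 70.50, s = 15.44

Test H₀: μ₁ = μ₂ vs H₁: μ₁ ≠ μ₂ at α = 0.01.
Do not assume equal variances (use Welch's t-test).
Welch's two-sample t-test:
H₀: μ₁ = μ₂
H₁: μ₁ ≠ μ₂
s₁²/n₁ = 12.88²/25 = 6.6358,  s₂²/n₂ = 15.44²/36 = 6.6220
SE = √(s₁²/n₁ + s₂²/n₂) = √(6.6358 + 6.6220) = 3.6411
df (Welch-Satterthwaite) = (s₁²/n₁ + s₂²/n₂)² / [(s₁²/n₁)²/(n₁-1) + (s₂²/n₂)²/(n₂-1)] ≈ 56.93
t = (x̄₁ - x̄₂) / SE = (72.06 - 70.50) / 3.6411 = 1.56 / 3.6411 = 0.428
p-value = 0.6699

Since p-value > α = 0.01, we fail to reject H₀.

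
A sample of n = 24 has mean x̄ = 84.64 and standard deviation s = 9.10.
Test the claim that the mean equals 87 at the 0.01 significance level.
One-sample t-test:
H₀: μ = 87
H₁: μ ≠ 87
df = n - 1 = 23
t = (x̄ - μ₀) / (s/√n) = (84.64 - 87) / (9.10/√24) = -1.271
p-value = 0.2166

Since p-value > α = 0.01, we fail to reject H₀.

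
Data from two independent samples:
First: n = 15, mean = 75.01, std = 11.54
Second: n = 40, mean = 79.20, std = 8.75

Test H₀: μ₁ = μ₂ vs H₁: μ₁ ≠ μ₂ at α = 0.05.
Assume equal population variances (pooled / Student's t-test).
Student's two-sample t-test (equal variances):
H₀: μ₁ = μ₂
H₁: μ₁ ≠ μ₂
df = n₁ + n₂ - 2 = 53
Pooled variance s_p² = [(n₁-1)s₁² + (n₂-1)s₂²] / (n₁ + n₂ - 2) = [(14)(11.54²) + (39)(8.75²)] / 53 = 91.5158
SE = √(s_p²(1/n₁ + 1/n₂)) = √(91.5158 × (1/15 + 1/40)) = 2.8964
t = (x̄₁ - x̄₂) / SE = (75.01 - 79.20) / 2.8964 = -4.19 / 2.8964 = -1.447
p-value = 0.1539

Since p-value > α = 0.05, we fail to reject H₀.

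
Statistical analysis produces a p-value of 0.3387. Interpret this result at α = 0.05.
Since p = 0.3387 > α = 0.05, fail to reject H₀.
There is insufficient evidence to reject the null hypothesis; the result is not statistically significant at the 0.05 level.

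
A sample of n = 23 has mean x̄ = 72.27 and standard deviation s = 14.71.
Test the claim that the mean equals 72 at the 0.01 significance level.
One-sample t-test:
H₀: μ = 72
H₁: μ ≠ 72
df = n - 1 = 22
t = (x̄ - μ₀) / (s/√n) = (72.27 - 72) / (14.71/√23) = 0.088
p-value = 0.9307

Since p-value > α = 0.01, we fail to reject H₀.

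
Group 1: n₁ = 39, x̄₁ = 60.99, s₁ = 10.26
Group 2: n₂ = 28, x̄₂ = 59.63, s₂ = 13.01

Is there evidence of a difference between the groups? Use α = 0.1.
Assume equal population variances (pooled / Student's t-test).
Student's two-sample t-test (equal variances):
H₀: μ₁ = μ₂
H₁: μ₁ ≠ μ₂
df = n₁ + n₂ - 2 = 65
Pooled variance s_p² = [(n₁-1)s₁² + (n₂-1)s₂²] / (n₁ + n₂ - 2) = [(38)(10.26²) + (27)(13.01²)] / 65 = 131.8491
SE = √(s_p²(1/n₁ + 1/n₂)) = √(131.8491 × (1/39 + 1/28)) = 2.8442
t = (x̄₁ - x̄₂) / SE = (60.99 - 59.63) / 2.8442 = 1.36 / 2.8442 = 0.478
p-value = 0.6341

Since p-value > α = 0.1, we fail to reject H₀.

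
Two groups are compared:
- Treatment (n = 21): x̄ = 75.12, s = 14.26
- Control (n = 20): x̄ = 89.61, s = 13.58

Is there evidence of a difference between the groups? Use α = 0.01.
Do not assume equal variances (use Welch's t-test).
Welch's two-sample t-test:
H₀: μ₁ = μ₂
H₁: μ₁ ≠ μ₂
s₁²/n₁ = 14.26²/21 = 9.6832,  s₂²/n₂ = 13.58²/20 = 9.2208
SE = √(s₁²/n₁ + s₂²/n₂) = √(9.6832 + 9.2208) = 4.3479
df (Welch-Satterthwaite) = (s₁²/n₁ + s₂²/n₂)² / [(s₁²/n₁)²/(n₁-1) + (s₂²/n₂)²/(n₂-1)] ≈ 39.00
t = (x̄₁ - x̄₂) / SE = (75.12 - 89.61) / 4.3479 = -14.49 / 4.3479 = -3.333
p-value = 0.0019

Since p-value < α = 0.01, we reject H₀.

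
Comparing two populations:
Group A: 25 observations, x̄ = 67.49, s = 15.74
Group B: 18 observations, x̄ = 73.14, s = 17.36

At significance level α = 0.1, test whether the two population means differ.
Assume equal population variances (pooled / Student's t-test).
Student's two-sample t-test (equal variances):
H₀: μ₁ = μ₂
H₁: μ₁ ≠ μ₂
df = n₁ + n₂ - 2 = 41
Pooled variance s_p² = [(n₁-1)s₁² + (n₂-1)s₂²] / (n₁ + n₂ - 2) = [(24)(15.74²) + (17)(17.36²)] / 41 = 269.9811
SE = √(s_p²(1/n₁ + 1/n₂)) = √(269.9811 × (1/25 + 1/18)) = 5.0792
t = (x̄₁ - x̄₂) / SE = (67.49 - 73.14) / 5.0792 = -5.65 / 5.0792 = -1.112
p-value = 0.2725

Since p-value > α = 0.1, we fail to reject H₀.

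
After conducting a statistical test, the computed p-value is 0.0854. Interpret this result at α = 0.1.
Since p = 0.0854 < α = 0.1, reject H₀.
There is sufficient evidence to reject the null hypothesis; the result is statistically significant at the 0.1 level.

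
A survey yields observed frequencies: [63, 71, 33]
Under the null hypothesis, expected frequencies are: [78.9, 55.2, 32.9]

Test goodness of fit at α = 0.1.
Chi-square goodness of fit test:
H₀: observed counts match expected distribution
H₁: observed counts differ from expected distribution
df = k - 1 = 2
χ² = Σ(O - E)²/E
   = (63 - 78.9)²/78.9 + (71 - 55.2)²/55.2 + (33 - 32.9)²/32.9
   = 3.204 + 4.522 + 0.000
   = 7.73
p-value = 0.0210

Since p-value < α = 0.1, we reject H₀.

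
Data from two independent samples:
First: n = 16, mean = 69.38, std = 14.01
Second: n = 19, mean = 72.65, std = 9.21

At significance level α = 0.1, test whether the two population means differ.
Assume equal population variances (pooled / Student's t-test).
Student's two-sample t-test (equal variances):
H₀: μ₁ = μ₂
H₁: μ₁ ≠ μ₂
df = n₁ + n₂ - 2 = 33
Pooled variance s_p² = [(n₁-1)s₁² + (n₂-1)s₂²] / (n₁ + n₂ - 2) = [(15)(14.01²) + (18)(9.21²)] / 33 = 135.4859
SE = √(s_p²(1/n₁ + 1/n₂)) = √(135.4859 × (1/16 + 1/19)) = 3.9495
t = (x̄₁ - x̄₂) / SE = (69.38 - 72.65) / 3.9495 = -3.27 / 3.9495 = -0.828
p-value = 0.4136

Since p-value > α = 0.1, we fail to reject H₀.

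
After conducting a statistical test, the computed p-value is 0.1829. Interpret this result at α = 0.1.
Since p = 0.1829 > α = 0.1, fail to reject H₀.
There is insufficient evidence to reject the null hypothesis; the result is not statistically significant at the 0.1 level.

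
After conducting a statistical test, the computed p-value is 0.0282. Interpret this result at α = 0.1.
Since p = 0.0282 < α = 0.1, reject H₀.
There is sufficient evidence to reject the null hypothesis; the result is statistically significant at the 0.1 level.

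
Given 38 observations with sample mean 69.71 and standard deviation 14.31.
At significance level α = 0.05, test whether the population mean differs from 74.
One-sample t-test:
H₀: μ = 74
H₁: μ ≠ 74
df = n - 1 = 37
t = (x̄ - μ₀) / (s/√n) = (69.71 - 74) / (14.31/√38) = -1.848
p-value = 0.0726

Since p-value > α = 0.05, we fail to reject H₀.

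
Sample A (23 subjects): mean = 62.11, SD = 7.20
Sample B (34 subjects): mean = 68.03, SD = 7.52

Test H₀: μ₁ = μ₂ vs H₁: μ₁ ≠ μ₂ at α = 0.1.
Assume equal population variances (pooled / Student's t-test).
Student's two-sample t-test (equal variances):
H₀: μ₁ = μ₂
H₁: μ₁ ≠ μ₂
df = n₁ + n₂ - 2 = 55
Pooled variance s_p² = [(n₁-1)s₁² + (n₂-1)s₂²] / (n₁ + n₂ - 2) = [(22)(7.20²) + (33)(7.52²)] / 55 = 54.6662
SE = √(s_p²(1/n₁ + 1/n₂)) = √(54.6662 × (1/23 + 1/34)) = 1.9962
t = (x̄₁ - x̄₂) / SE = (62.11 - 68.03) / 1.9962 = -5.92 / 1.9962 = -2.966
p-value = 0.0045

Since p-value < α = 0.1, we reject H₀.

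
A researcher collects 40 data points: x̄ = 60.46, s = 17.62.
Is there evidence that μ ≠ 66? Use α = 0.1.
One-sample t-test:
H₀: μ = 66
H₁: μ ≠ 66
df = n - 1 = 39
t = (x̄ - μ₀) / (s/√n) = (60.46 - 66) / (17.62/√40) = -1.989
p-value = 0.0538

Since p-value < α = 0.1, we reject H₀.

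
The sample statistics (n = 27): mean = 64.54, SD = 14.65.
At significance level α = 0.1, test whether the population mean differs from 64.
One-sample t-test:
H₀: μ = 64
H₁: μ ≠ 64
df = n - 1 = 26
t = (x̄ - μ₀) / (s/√n) = (64.54 - 64) / (14.65/√27) = 0.192
p-value = 0.8496

Since p-value > α = 0.1, we fail to reject H₀.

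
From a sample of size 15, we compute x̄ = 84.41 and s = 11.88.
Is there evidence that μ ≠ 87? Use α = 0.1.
One-sample t-test:
H₀: μ = 87
H₁: μ ≠ 87
df = n - 1 = 14
t = (x̄ - μ₀) / (s/√n) = (84.41 - 87) / (11.88/√15) = -0.844
p-value = 0.4127

Since p-value > α = 0.1, we fail to reject H₀.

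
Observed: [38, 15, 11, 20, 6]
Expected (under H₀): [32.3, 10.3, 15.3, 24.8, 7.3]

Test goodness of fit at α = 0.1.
Chi-square goodness of fit test:
H₀: observed counts match expected distribution
H₁: observed counts differ from expected distribution
df = k - 1 = 4
χ² = Σ(O - E)²/E
   = (38 - 32.3)²/32.3 + (15 - 10.3)²/10.3 + (11 - 15.3)²/15.3 + (20 - 24.8)²/24.8 + (6 - 7.3)²/7.3
   = 1.006 + 2.145 + 1.208 + 0.929 + 0.232
   = 5.52
p-value = 0.2380

Since p-value > α = 0.1, we fail to reject H₀.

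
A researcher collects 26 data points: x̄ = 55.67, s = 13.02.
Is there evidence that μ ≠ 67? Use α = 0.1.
One-sample t-test:
H₀: μ = 67
H₁: μ ≠ 67
df = n - 1 = 25
t = (x̄ - μ₀) / (s/√n) = (55.67 - 67) / (13.02/√26) = -4.437
p-value = 0.0002

Since p-value < α = 0.1, we reject H₀.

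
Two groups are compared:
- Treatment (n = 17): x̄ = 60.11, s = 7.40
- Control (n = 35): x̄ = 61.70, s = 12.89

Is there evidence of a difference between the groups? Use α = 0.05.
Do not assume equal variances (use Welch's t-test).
Welch's two-sample t-test:
H₀: μ₁ = μ₂
H₁: μ₁ ≠ μ₂
s₁²/n₁ = 7.40²/17 = 3.2212,  s₂²/n₂ = 12.89²/35 = 4.7472
SE = √(s₁²/n₁ + s₂²/n₂) = √(3.2212 + 4.7472) = 2.8228
df (Welch-Satterthwaite) = (s₁²/n₁ + s₂²/n₂)² / [(s₁²/n₁)²/(n₁-1) + (s₂²/n₂)²/(n₂-1)] ≈ 48.42
t = (x̄₁ - x̄₂) / SE = (60.11 - 61.70) / 2.8228 = -1.59 / 2.8228 = -0.563
p-value = 0.5759

Since p-value > α = 0.05, we fail to reject H₀.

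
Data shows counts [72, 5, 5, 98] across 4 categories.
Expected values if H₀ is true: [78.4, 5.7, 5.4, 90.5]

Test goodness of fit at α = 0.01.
Chi-square goodness of fit test:
H₀: observed counts match expected distribution
H₁: observed counts differ from expected distribution
df = k - 1 = 3
χ² = Σ(O - E)²/E
   = (72 - 78.4)²/78.4 + (5 - 5.7)²/5.7 + (5 - 5.4)²/5.4 + (98 - 90.5)²/90.5
   = 0.522 + 0.086 + 0.030 + 0.622
   = 1.26
p-value = 0.7388

Since p-value > α = 0.01, we fail to reject H₀.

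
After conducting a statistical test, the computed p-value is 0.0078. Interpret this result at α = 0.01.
Since p = 0.0078 < α = 0.01, reject H₀.
There is sufficient evidence to reject the null hypothesis; the result is statistically significant at the 0.01 level.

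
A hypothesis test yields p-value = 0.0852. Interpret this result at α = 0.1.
Since p = 0.0852 < α = 0.1, reject H₀.
There is sufficient evidence to reject the null hypothesis; the result is statistically significant at the 0.1 level.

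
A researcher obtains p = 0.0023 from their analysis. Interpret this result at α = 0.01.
Since p = 0.0023 < α = 0.01, reject H₀.
There is sufficient evidence to reject the null hypothesis; the result is statistically significant at the 0.01 level.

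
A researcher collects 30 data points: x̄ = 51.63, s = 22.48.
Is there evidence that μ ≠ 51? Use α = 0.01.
One-sample t-test:
H₀: μ = 51
H₁: μ ≠ 51
df = n - 1 = 29
t = (x̄ - μ₀) / (s/√n) = (51.63 - 51) / (22.48/√30) = 0.153
p-value = 0.8791

Since p-value > α = 0.01, we fail to reject H₀.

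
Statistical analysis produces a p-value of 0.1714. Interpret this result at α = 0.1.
Since p = 0.1714 > α = 0.1, fail to reject H₀.
There is insufficient evidence to reject the null hypothesis; the result is not statistically significant at the 0.1 level.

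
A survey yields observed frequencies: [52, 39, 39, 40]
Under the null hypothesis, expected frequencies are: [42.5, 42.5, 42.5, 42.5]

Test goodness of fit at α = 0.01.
Chi-square goodness of fit test:
H₀: observed counts match expected distribution
H₁: observed counts differ from expected distribution
df = k - 1 = 3
χ² = Σ(O - E)²/E
   = (52 - 42.5)²/42.5 + (39 - 42.5)²/42.5 + (39 - 42.5)²/42.5 + (40 - 42.5)²/42.5
   = 2.124 + 0.288 + 0.288 + 0.147
   = 2.85
p-value = 0.4158

Since p-value > α = 0.01, we fail to reject H₀.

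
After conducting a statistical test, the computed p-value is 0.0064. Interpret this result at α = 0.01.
Since p = 0.0064 < α = 0.01, reject H₀.
There is sufficient evidence to reject the null hypothesis; the result is statistically significant at the 0.01 level.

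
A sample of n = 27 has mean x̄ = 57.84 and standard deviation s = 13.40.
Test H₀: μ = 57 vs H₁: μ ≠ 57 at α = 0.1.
One-sample t-test:
H₀: μ = 57
H₁: μ ≠ 57
df = n - 1 = 26
t = (x̄ - μ₀) / (s/√n) = (57.84 - 57) / (13.40/√27) = 0.326
p-value = 0.7472

Since p-value > α = 0.1, we fail to reject H₀.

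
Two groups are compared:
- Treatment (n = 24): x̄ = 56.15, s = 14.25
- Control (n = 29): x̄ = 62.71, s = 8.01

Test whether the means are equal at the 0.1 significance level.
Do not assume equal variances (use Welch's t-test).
Welch's two-sample t-test:
H₀: μ₁ = μ₂
H₁: μ₁ ≠ μ₂
s₁²/n₁ = 14.25²/24 = 8.4609,  s₂²/n₂ = 8.01²/29 = 2.2124
SE = √(s₁²/n₁ + s₂²/n₂) = √(8.4609 + 2.2124) = 3.2670
df (Welch-Satterthwaite) = (s₁²/n₁ + s₂²/n₂)² / [(s₁²/n₁)²/(n₁-1) + (s₂²/n₂)²/(n₂-1)] ≈ 34.65
t = (x̄₁ - x̄₂) / SE = (56.15 - 62.71) / 3.2670 = -6.56 / 3.2670 = -2.008
p-value = 0.0525

Since p-value < α = 0.1, we reject H₀.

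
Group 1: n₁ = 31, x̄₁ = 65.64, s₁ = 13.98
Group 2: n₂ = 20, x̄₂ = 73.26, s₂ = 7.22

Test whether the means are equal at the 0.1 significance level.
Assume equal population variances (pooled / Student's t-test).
Student's two-sample t-test (equal variances):
H₀: μ₁ = μ₂
H₁: μ₁ ≠ μ₂
df = n₁ + n₂ - 2 = 49
Pooled variance s_p² = [(n₁-1)s₁² + (n₂-1)s₂²] / (n₁ + n₂ - 2) = [(30)(13.98²) + (19)(7.22²)] / 49 = 139.8704
SE = √(s_p²(1/n₁ + 1/n₂)) = √(139.8704 × (1/31 + 1/20)) = 3.3920
t = (x̄₁ - x̄₂) / SE = (65.64 - 73.26) / 3.3920 = -7.62 / 3.3920 = -2.246
p-value = 0.0292

Since p-value < α = 0.1, we reject H₀.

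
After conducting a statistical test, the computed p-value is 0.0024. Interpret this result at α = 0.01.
Since p = 0.0024 < α = 0.01, reject H₀.
There is sufficient evidence to reject the null hypothesis; the result is statistically significant at the 0.01 level.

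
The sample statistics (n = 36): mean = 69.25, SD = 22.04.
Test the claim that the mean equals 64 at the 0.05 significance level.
One-sample t-test:
H₀: μ = 64
H₁: μ ≠ 64
df = n - 1 = 35
t = (x̄ - μ₀) / (s/√n) = (69.25 - 64) / (22.04/√36) = 1.429
p-value = 0.1618

Since p-value > α = 0.05, we fail to reject H₀.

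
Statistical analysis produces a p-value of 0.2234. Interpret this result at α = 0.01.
Since p = 0.2234 > α = 0.01, fail to reject H₀.
There is insufficient evidence to reject the null hypothesis; the result is not statistically significant at the 0.01 level.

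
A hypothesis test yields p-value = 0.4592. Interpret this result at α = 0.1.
Since p = 0.4592 > α = 0.1, fail to reject H₀.
There is insufficient evidence to reject the null hypothesis; the result is not statistically significant at the 0.1 level.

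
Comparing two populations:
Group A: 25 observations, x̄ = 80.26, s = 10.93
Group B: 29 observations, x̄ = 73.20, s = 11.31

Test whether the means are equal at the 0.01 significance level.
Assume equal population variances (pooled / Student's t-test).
Student's two-sample t-test (equal variances):
H₀: μ₁ = μ₂
H₁: μ₁ ≠ μ₂
df = n₁ + n₂ - 2 = 52
Pooled variance s_p² = [(n₁-1)s₁² + (n₂-1)s₂²] / (n₁ + n₂ - 2) = [(24)(10.93²) + (28)(11.31²)] / 52 = 124.0155
SE = √(s_p²(1/n₁ + 1/n₂)) = √(124.0155 × (1/25 + 1/29)) = 3.0392
t = (x̄₁ - x̄₂) / SE = (80.26 - 73.20) / 3.0392 = 7.06 / 3.0392 = 2.323
p-value = 0.0241

Since p-value > α = 0.01, we fail to reject H₀.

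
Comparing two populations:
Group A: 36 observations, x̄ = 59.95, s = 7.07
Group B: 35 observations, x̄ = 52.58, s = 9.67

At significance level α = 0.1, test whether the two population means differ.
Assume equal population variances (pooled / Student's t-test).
Student's two-sample t-test (equal variances):
H₀: μ₁ = μ₂
H₁: μ₁ ≠ μ₂
df = n₁ + n₂ - 2 = 69
Pooled variance s_p² = [(n₁-1)s₁² + (n₂-1)s₂²] / (n₁ + n₂ - 2) = [(35)(7.07²) + (34)(9.67²)] / 69 = 71.4315
SE = √(s_p²(1/n₁ + 1/n₂)) = √(71.4315 × (1/36 + 1/35)) = 2.0063
t = (x̄₁ - x̄₂) / SE = (59.95 - 52.58) / 2.0063 = 7.37 / 2.0063 = 3.673
p-value = 0.0005

Since p-value < α = 0.1, we reject H₀.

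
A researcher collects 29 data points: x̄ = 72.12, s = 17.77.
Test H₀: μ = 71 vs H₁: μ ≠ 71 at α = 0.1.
One-sample t-test:
H₀: μ = 71
H₁: μ ≠ 71
df = n - 1 = 28
t = (x̄ - μ₀) / (s/√n) = (72.12 - 71) / (17.77/√29) = 0.339
p-value = 0.7368

Since p-value > α = 0.1, we fail to reject H₀.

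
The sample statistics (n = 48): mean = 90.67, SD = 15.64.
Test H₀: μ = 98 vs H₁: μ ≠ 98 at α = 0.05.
One-sample t-test:
H₀: μ = 98
H₁: μ ≠ 98
df = n - 1 = 47
t = (x̄ - μ₀) / (s/√n) = (90.67 - 98) / (15.64/√48) = -3.247
p-value = 0.0022

Since p-value < α = 0.05, we reject H₀.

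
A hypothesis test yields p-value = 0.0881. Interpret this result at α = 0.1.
Since p = 0.0881 < α = 0.1, reject H₀.
There is sufficient evidence to reject the null hypothesis; the result is statistically significant at the 0.1 level.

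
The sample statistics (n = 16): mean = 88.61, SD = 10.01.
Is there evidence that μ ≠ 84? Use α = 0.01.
One-sample t-test:
H₀: μ = 84
H₁: μ ≠ 84
df = n - 1 = 15
t = (x̄ - μ₀) / (s/√n) = (88.61 - 84) / (10.01/√16) = 1.842
p-value = 0.0853

Since p-value > α = 0.01, we fail to reject H₀.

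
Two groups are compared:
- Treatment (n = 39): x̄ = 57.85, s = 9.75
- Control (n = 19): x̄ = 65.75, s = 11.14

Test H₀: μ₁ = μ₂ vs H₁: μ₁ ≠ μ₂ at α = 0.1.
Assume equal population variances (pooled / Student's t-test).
Student's two-sample t-test (equal variances):
H₀: μ₁ = μ₂
H₁: μ₁ ≠ μ₂
df = n₁ + n₂ - 2 = 56
Pooled variance s_p² = [(n₁-1)s₁² + (n₂-1)s₂²] / (n₁ + n₂ - 2) = [(38)(9.75²) + (18)(11.14²)] / 56 = 104.3959
SE = √(s_p²(1/n₁ + 1/n₂)) = √(104.3959 × (1/39 + 1/19)) = 2.8586
t = (x̄₁ - x̄₂) / SE = (57.85 - 65.75) / 2.8586 = -7.90 / 2.8586 = -2.764
p-value = 0.0077

Since p-value < α = 0.1, we reject H₀.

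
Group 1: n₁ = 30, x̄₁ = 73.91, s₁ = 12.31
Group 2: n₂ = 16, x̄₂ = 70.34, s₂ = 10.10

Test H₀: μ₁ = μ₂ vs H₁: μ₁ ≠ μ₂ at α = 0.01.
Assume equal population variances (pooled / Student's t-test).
Student's two-sample t-test (equal variances):
H₀: μ₁ = μ₂
H₁: μ₁ ≠ μ₂
df = n₁ + n₂ - 2 = 44
Pooled variance s_p² = [(n₁-1)s₁² + (n₂-1)s₂²] / (n₁ + n₂ - 2) = [(29)(12.31²) + (15)(10.10²)] / 44 = 134.6522
SE = √(s_p²(1/n₁ + 1/n₂)) = √(134.6522 × (1/30 + 1/16)) = 3.5922
t = (x̄₁ - x̄₂) / SE = (73.91 - 70.34) / 3.5922 = 3.57 / 3.5922 = 0.994
p-value = 0.3257

Since p-value > α = 0.01, we fail to reject H₀.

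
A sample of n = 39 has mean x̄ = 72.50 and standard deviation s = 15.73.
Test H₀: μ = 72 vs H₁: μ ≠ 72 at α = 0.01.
One-sample t-test:
H₀: μ = 72
H₁: μ ≠ 72
df = n - 1 = 38
t = (x̄ - μ₀) / (s/√n) = (72.50 - 72) / (15.73/√39) = 0.199
p-value = 0.8437

Since p-value > α = 0.01, we fail to reject H₀.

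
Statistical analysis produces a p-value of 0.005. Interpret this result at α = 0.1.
Since p = 0.005 < α = 0.1, reject H₀.
There is sufficient evidence to reject the null hypothesis; the result is statistically significant at the 0.1 level.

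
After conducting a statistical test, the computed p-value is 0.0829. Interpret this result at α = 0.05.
Since p = 0.0829 > α = 0.05, fail to reject H₀.
There is insufficient evidence to reject the null hypothesis; the result is not statistically significant at the 0.05 level.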